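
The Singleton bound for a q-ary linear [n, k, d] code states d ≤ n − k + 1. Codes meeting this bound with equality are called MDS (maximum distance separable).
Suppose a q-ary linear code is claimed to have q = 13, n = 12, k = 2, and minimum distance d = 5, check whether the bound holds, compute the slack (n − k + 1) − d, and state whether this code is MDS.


Singleton RHS = n − k + 1 = 11, slack = 6, bound satisfied, not MDS.

Singleton bound: d ≤ n − k + 1.
Here n = 12, k = 2, so n − k + 1 = 11.
Given d = 5, check d ≤ 11: YES.
Slack = (n − k + 1) − d = 6.
The code is NOT MDS (slack = 6 > 0).
Description: the claimed parameters are [12, 2, 5]_13; such a code would be non-MDS.


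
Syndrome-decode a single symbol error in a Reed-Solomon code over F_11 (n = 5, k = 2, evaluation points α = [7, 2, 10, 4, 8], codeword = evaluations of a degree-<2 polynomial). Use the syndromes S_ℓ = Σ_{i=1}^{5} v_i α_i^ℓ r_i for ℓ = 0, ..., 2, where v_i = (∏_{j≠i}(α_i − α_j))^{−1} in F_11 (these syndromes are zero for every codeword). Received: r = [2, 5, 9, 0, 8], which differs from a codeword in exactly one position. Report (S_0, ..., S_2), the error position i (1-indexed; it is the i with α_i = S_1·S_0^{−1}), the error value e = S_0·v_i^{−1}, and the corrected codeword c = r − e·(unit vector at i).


S = (6, 2, 8), error at position 4, error magnitude e = 5, c = [2, 5, 9, 6, 8].

Step 1: column multipliers v_i = (∏_{j≠i}(α_i − α_j))^{−1} mod 11.
  i = 1 (α = 7): (7−2)(7−10)(7−4)(7−8) = 5·(−3)·3·(−1) = 45 ≡ 1, so v_1 = 1^{−1} = 1 (mod 11).
  i = 2 (α = 2): (2−7)(2−10)(2−4)(2−8) = (−5)·(−8)·(−2)·(−6) = 480 ≡ 7, so v_2 = 7^{−1} = 8 (mod 11).
  i = 3 (α = 10): (10−7)(10−2)(10−4)(10−8) = 3·8·6·2 = 288 ≡ 2, so v_3 = 2^{−1} = 6 (mod 11).
  i = 4 (α = 4): (4−7)(4−2)(4−10)(4−8) = (−3)·2·(−6)·(−4) = −144 ≡ 10, so v_4 = 10^{−1} = 10 (mod 11).
  i = 5 (α = 8): (8−7)(8−2)(8−10)(8−4) = 1·6·(−2)·4 = −48 ≡ 7, so v_5 = 7^{−1} = 8 (mod 11).
  v = [1, 8, 6, 10, 8].
Step 2: syndromes of r = [2, 5, 9, 0, 8] (all sums mod 11).
  S_0 = Σ v_i r_i = 1·2 + 8·5 + 6·9 + 10·0 + 8·8 = 160 ≡ 6.
  S_1 = Σ v_i α_i r_i = 1·7·2 + 8·2·5 + 6·10·9 + 10·4·0 + 8·8·8 = 1146 ≡ 2.
  α_i^2 mod 11 = [5, 4, 1, 5, 9].
  S_2 = Σ v_i α_i^2 r_i = 1·5·2 + 8·4·5 + 6·1·9 + 10·5·0 + 8·9·8 = 800 ≡ 8.
  S = (6, 2, 8) ≠ 0, so r is not a codeword (an error is present).
Step 3: locate the error. For a single error e at position i, S_ℓ = v_i·e·α_i^ℓ, so α_err = S_1/S_0.
  S_0^{−1} = 6^{−1} = 2 (mod 11), so α_err = 2·2 = 4 ≡ 4 = α_4. Error position i = 4.
  Consistency check: S_2/S_1 = 8·6 = 48 ≡ 4 = α_err ✓ (single-error assumption holds).
Step 4: error magnitude e = S_0/v_4 = S_0·∏_{j≠4}(α_4 − α_j) = 6·10 = 60 ≡ 5 (mod 11).
Step 5: correct position 4: c_4 = r_4 − e = 0 − 5 ≡ 6 (mod 11). Hence c = [2, 5, 9, 6, 8].
  Check: interpolating c through the α_i gives m(x) = 4 + 6·x (degree < 2) with m(α_i) = c_i for every i, so c is indeed a codeword.


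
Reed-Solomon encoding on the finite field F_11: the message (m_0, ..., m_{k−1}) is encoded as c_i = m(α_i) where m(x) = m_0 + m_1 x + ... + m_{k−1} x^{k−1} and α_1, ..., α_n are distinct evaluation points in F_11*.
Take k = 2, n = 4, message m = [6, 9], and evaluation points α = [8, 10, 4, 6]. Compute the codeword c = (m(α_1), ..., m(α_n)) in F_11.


c = [1, 8, 9, 5]

Message polynomial: m(x) = 6 + 9·x (mod 11).
For each evaluation point α_i, compute m(α_i) mod 11:
  α_1 = 8: Horner steps 9 → 1, so m(8) = 1.
  α_2 = 10: Horner steps 9 → 8, so m(10) = 8.
  α_3 = 4: Horner steps 9 → 9, so m(4) = 9.
  α_4 = 6: Horner steps 9 → 5, so m(6) = 5.
Codeword c = [1, 8, 9, 5] ∈ F_11^4.


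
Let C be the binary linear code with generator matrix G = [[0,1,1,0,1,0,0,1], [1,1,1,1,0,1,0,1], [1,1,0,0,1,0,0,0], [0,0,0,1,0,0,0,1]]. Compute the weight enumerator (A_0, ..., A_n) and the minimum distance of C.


Weight distribution: A_0 = 1, A_2 = 1, A_3 = 6, A_4 = 5, A_5 = 2, A_6 = 1. Minimum distance d = 2.

Enumerate all 2^4 = 16 messages m ∈ F_2^4.
For each, compute codeword c = mG in F_2^8, then tally its weight.
  m = 0000 → c = 00000000, weight = 0.
  m = 1000 → c = 01101001, weight = 4.
  m = 0100 → c = 11110101, weight = 6.
  m = 1100 → c = 10011100, weight = 4.
  m = 0010 → c = 11001000, weight = 3.
  m = 1010 → c = 10100001, weight = 3.
  m = 0110 → c = 00111101, weight = 5.
  m = 1110 → c = 01010100, weight = 3.
  m = 0001 → c = 00010001, weight = 2.
  m = 1001 → c = 01111000, weight = 4.
  m = 0101 → c = 11100100, weight = 4.
  m = 1101 → c = 10001101, weight = 4.
  m = 0011 → c = 11011001, weight = 5.
  m = 1011 → c = 10110000, weight = 3.
  m = 0111 → c = 00101100, weight = 3.
  m = 1111 → c = 01000101, weight = 3.
Tally weights:
  weight 0: 1 codewords.
  weight 2: 1 codewords.
  weight 3: 6 codewords.
  weight 4: 5 codewords.
  weight 5: 2 codewords.
  weight 6: 1 codewords.
Minimum distance d = smallest w > 0 with A_w > 0 = 2.
Sanity: Σ A_w = 16 = 2^4 = 16 ✓.


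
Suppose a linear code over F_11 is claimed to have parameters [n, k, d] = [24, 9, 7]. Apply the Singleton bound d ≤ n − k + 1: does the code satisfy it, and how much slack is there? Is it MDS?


Singleton RHS = n − k + 1 = 16, slack = 9, bound satisfied, not MDS.

Singleton bound: d ≤ n − k + 1.
Here n = 24, k = 9, so n − k + 1 = 16.
Given d = 7, check d ≤ 16: YES.
Slack = (n − k + 1) − d = 9.
The code is NOT MDS (slack = 9 > 0).
Description: the claimed parameters are [24, 9, 7]_11; such a code would be non-MDS.


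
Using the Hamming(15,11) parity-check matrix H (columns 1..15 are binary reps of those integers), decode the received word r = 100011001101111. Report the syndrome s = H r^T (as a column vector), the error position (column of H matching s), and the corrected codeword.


s = (0, 0, 0, 1)^T, error position = 1, corrected codeword c = 000011001101111

Compute s = H r^T mod 2 one row at a time:
  s_1 = 0 + 1 + 1 + 0 + 1 + 1 + 1 + 1 = 6 ≡ 0 (mod 2).
  s_2 = 0 + 1 + 1 + 0 + 1 + 1 + 1 + 1 = 6 ≡ 0 (mod 2).
  s_3 = 0 + 0 + 1 + 0 + 1 + 0 + 1 + 1 = 4 ≡ 0 (mod 2).
  s_4 = 1 + 0 + 1 + 0 + 1 + 0 + 1 + 1 = 5 ≡ 1 (mod 2).
s = (0, 0, 0, 1)^T — this equals column 1 of H (binary 0001), so error is at position 1.
Correct: flip bit 1 of r = 100011001101111 to get c = 000011001101111.


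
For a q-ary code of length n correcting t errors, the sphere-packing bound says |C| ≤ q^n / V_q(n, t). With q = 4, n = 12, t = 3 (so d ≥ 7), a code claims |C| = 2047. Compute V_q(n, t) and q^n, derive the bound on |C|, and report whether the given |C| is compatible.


V_q(n, t) = 6571, q^n = 16777216, Hamming bound = 2553, |C| = 2047 ≤ bound (satisfied).

Step 1: Compute V_q(n, t) = Σ_{j=0}^3 C(n, j) (q−1)^j.
  j = 0: C(12,0)·(3)^0 = 1·1 = 1.
  j = 1: C(12,1)·(3)^1 = 12·3 = 36.
  j = 2: C(12,2)·(3)^2 = 66·9 = 594.
  j = 3: C(12,3)·(3)^3 = 220·27 = 5940.
  V_q(n, t) = 1 + 36 + 594 + 5940 = 6571.
Step 2: q^n = 4^12 = 16777216.
Step 3: Hamming bound ⌊q^n / V_q(n,t)⌋ = ⌊16777216/6571⌋ = 2553.
Step 4: Compare |C| = 2047 to 2553: satisfied.
The claimed |C| lies below the Hamming bound.


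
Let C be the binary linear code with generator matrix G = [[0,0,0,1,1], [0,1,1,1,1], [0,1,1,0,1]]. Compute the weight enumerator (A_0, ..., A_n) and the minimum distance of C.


Weight distribution: A_0 = 1, A_1 = 2, A_2 = 2, A_3 = 2, A_4 = 1. Minimum distance d = 1.

Enumerate all 2^3 = 8 messages m ∈ F_2^3.
For each, compute codeword c = mG in F_2^5, then tally its weight.
  m = 000 → c = 00000, weight = 0.
  m = 100 → c = 00011, weight = 2.
  m = 010 → c = 01111, weight = 4.
  m = 110 → c = 01100, weight = 2.
  m = 001 → c = 01101, weight = 3.
  m = 101 → c = 01110, weight = 3.
  m = 011 → c = 00010, weight = 1.
  m = 111 → c = 00001, weight = 1.
Tally weights:
  weight 0: 1 codewords.
  weight 1: 2 codewords.
  weight 2: 2 codewords.
  weight 3: 2 codewords.
  weight 4: 1 codewords.
Minimum distance d = smallest w > 0 with A_w > 0 = 1.
Sanity: Σ A_w = 8 = 2^3 = 8 ✓.


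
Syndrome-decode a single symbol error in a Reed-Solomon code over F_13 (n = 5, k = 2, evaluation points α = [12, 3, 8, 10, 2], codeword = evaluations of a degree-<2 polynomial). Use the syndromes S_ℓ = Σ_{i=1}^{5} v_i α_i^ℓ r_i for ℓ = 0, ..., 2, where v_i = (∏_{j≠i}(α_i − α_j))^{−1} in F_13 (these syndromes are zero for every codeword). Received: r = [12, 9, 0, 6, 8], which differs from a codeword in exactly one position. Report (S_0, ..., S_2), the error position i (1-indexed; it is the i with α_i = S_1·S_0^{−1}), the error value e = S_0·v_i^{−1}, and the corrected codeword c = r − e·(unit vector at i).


S = (5, 2, 6), error at position 2, error magnitude e = 11, c = [12, 11, 0, 6, 8].

Step 1: column multipliers v_i = (∏_{j≠i}(α_i − α_j))^{−1} mod 13.
  i = 1 (α = 12): (12−3)(12−8)(12−10)(12−2) = 9·4·2·10 = 720 ≡ 5, so v_1 = 5^{−1} = 8 (mod 13).
  i = 2 (α = 3): (3−12)(3−8)(3−10)(3−2) = (−9)·(−5)·(−7)·1 = −315 ≡ 10, so v_2 = 10^{−1} = 4 (mod 13).
  i = 3 (α = 8): (8−12)(8−3)(8−10)(8−2) = (−4)·5·(−2)·6 = 240 ≡ 6, so v_3 = 6^{−1} = 11 (mod 13).
  i = 4 (α = 10): (10−12)(10−3)(10−8)(10−2) = (−2)·7·2·8 = −224 ≡ 10, so v_4 = 10^{−1} = 4 (mod 13).
  i = 5 (α = 2): (2−12)(2−3)(2−8)(2−10) = (−10)·(−1)·(−6)·(−8) = 480 ≡ 12, so v_5 = 12^{−1} = 12 (mod 13).
  v = [8, 4, 11, 4, 12].
Step 2: syndromes of r = [12, 9, 0, 6, 8] (all sums mod 13).
  S_0 = Σ v_i r_i = 8·12 + 4·9 + 11·0 + 4·6 + 12·8 = 252 ≡ 5.
  S_1 = Σ v_i α_i r_i = 8·12·12 + 4·3·9 + 11·8·0 + 4·10·6 + 12·2·8 = 1692 ≡ 2.
  α_i^2 mod 13 = [1, 9, 12, 9, 4].
  S_2 = Σ v_i α_i^2 r_i = 8·1·12 + 4·9·9 + 11·12·0 + 4·9·6 + 12·4·8 = 1020 ≡ 6.
  S = (5, 2, 6) ≠ 0, so r is not a codeword (an error is present).
Step 3: locate the error. For a single error e at position i, S_ℓ = v_i·e·α_i^ℓ, so α_err = S_1/S_0.
  S_0^{−1} = 5^{−1} = 8 (mod 13), so α_err = 2·8 = 16 ≡ 3 = α_2. Error position i = 2.
  Consistency check: S_2/S_1 = 6·7 = 42 ≡ 3 = α_err ✓ (single-error assumption holds).
Step 4: error magnitude e = S_0/v_2 = S_0·∏_{j≠2}(α_2 − α_j) = 5·10 = 50 ≡ 11 (mod 13).
Step 5: correct position 2: c_2 = r_2 − e = 9 − 11 ≡ 11 (mod 13). Hence c = [12, 11, 0, 6, 8].
  Check: interpolating c through the α_i gives m(x) = 2 + 3·x (degree < 2) with m(α_i) = c_i for every i, so c is indeed a codeword.


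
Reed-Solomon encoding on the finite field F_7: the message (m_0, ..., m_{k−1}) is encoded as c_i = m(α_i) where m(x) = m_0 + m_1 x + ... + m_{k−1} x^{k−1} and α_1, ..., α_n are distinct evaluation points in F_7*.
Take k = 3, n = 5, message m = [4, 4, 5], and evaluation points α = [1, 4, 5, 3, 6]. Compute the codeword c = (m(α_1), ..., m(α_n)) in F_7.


c = [6, 2, 2, 5, 5]

Message polynomial: m(x) = 4 + 4·x + 5·x^2 (mod 7).
For each evaluation point α_i, compute m(α_i) mod 7:
  α_1 = 1: Horner steps 5 → 2 → 6, so m(1) = 6.
  α_2 = 4: Horner steps 5 → 3 → 2, so m(4) = 2.
  α_3 = 5: Horner steps 5 → 1 → 2, so m(5) = 2.
  α_4 = 3: Horner steps 5 → 5 → 5, so m(3) = 5.
  α_5 = 6: Horner steps 5 → 6 → 5, so m(6) = 5.
Codeword c = [6, 2, 2, 5, 5] ∈ F_7^5.


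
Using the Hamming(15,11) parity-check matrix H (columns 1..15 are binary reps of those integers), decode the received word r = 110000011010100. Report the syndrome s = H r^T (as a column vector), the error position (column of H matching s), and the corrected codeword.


s = (0, 1, 0, 0)^T, error position = 4, corrected codeword c = 110100011010100

Compute s = H r^T mod 2 one row at a time:
  s_1 = 1 + 1 + 0 + 1 + 0 + 1 + 0 + 0 = 4 ≡ 0 (mod 2).
  s_2 = 0 + 0 + 0 + 0 + 0 + 1 + 0 + 0 = 1 ≡ 1 (mod 2).
  s_3 = 1 + 0 + 0 + 0 + 0 + 1 + 0 + 0 = 2 ≡ 0 (mod 2).
  s_4 = 1 + 0 + 0 + 0 + 1 + 1 + 1 + 0 = 4 ≡ 0 (mod 2).
s = (0, 1, 0, 0)^T — this equals column 4 of H (binary 0100), so error is at position 4.
Correct: flip bit 4 of r = 110000011010100 to get c = 110100011010100.


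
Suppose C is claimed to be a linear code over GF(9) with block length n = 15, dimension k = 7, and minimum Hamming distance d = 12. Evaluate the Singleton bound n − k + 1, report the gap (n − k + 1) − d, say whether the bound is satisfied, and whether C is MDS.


Singleton RHS = n − k + 1 = 9, slack = -3, bound violated (no such code; not MDS).

Singleton bound: d ≤ n − k + 1.
Here n = 15, k = 7, so n − k + 1 = 9.
Given d = 12, check d ≤ 9: NO.
Slack = (n − k + 1) − d = -3.
The slack is negative: d = 12 exceeds n − k + 1 = 9 by 3, so the Singleton bound is violated and no linear [15, 7, 12]_9 code can exist. In particular it is not MDS (MDS requires d = n − k + 1 exactly).
Description: the claimed parameters are [15, 7, 12]_9; such a code would be impossible (violates the Singleton bound).


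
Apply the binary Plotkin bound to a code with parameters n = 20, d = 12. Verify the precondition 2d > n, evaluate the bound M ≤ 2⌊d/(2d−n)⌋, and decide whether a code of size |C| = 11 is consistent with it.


Plotkin bound M ≤ 6; given |C| = 11 > bound (violated).

Check applicability: 2d = 24, n = 20.
2d − n = 4 > 0, so Plotkin applies.
Compute d/(2d−n) = 12/4 ≈ 3.0000.
⌊d/(2d−n)⌋ = 3.
Plotkin bound: M ≤ 2·3 = 6.
Given |C| = 11, check: VIOLATED.
This |C| is above the Plotkin bound, so no binary code with n = 20, d = 12 and 11 codewords exists.


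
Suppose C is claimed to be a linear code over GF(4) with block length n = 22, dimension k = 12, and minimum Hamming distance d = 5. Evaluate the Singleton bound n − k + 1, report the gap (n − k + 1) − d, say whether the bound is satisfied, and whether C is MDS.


Singleton RHS = n − k + 1 = 11, slack = 6, bound satisfied, not MDS.

Singleton bound: d ≤ n − k + 1.
Here n = 22, k = 12, so n − k + 1 = 11.
Given d = 5, check d ≤ 11: YES.
Slack = (n − k + 1) − d = 6.
The code is NOT MDS (slack = 6 > 0).
Description: the claimed parameters are [22, 12, 5]_4; such a code would be non-MDS.


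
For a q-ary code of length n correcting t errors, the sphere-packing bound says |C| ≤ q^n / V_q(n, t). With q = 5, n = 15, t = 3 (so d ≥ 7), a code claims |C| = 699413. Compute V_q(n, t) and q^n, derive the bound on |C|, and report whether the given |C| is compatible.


V_q(n, t) = 30861, q^n = 30517578125, Hamming bound = 988871, |C| = 699413 ≤ bound (satisfied).

Step 1: Compute V_q(n, t) = Σ_{j=0}^3 C(n, j) (q−1)^j.
  j = 0: C(15,0)·(4)^0 = 1·1 = 1.
  j = 1: C(15,1)·(4)^1 = 15·4 = 60.
  j = 2: C(15,2)·(4)^2 = 105·16 = 1680.
  j = 3: C(15,3)·(4)^3 = 455·64 = 29120.
  V_q(n, t) = 1 + 60 + 1680 + 29120 = 30861.
Step 2: q^n = 5^15 = 30517578125.
Step 3: Hamming bound ⌊q^n / V_q(n,t)⌋ = ⌊30517578125/30861⌋ = 988871.
Step 4: Compare |C| = 699413 to 988871: satisfied.
The claimed |C| lies below the Hamming bound.


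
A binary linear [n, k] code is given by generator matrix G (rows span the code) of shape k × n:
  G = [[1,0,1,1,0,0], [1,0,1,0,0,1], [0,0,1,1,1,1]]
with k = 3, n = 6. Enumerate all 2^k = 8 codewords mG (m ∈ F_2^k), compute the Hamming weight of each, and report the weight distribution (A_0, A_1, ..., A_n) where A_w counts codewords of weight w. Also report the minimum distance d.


Weight distribution: A_0 = 1, A_2 = 2, A_3 = 4, A_4 = 1. Minimum distance d = 2.

Enumerate all 2^3 = 8 messages m ∈ F_2^3.
For each, compute codeword c = mG in F_2^6, then tally its weight.
  m = 000 → c = 000000, weight = 0.
  m = 100 → c = 101100, weight = 3.
  m = 010 → c = 101001, weight = 3.
  m = 110 → c = 000101, weight = 2.
  m = 001 → c = 001111, weight = 4.
  m = 101 → c = 100011, weight = 3.
  m = 011 → c = 100110, weight = 3.
  m = 111 → c = 001010, weight = 2.
Tally weights:
  weight 0: 1 codewords.
  weight 2: 2 codewords.
  weight 3: 4 codewords.
  weight 4: 1 codewords.
Minimum distance d = smallest w > 0 with A_w > 0 = 2.
Sanity: Σ A_w = 8 = 2^3 = 8 ✓.


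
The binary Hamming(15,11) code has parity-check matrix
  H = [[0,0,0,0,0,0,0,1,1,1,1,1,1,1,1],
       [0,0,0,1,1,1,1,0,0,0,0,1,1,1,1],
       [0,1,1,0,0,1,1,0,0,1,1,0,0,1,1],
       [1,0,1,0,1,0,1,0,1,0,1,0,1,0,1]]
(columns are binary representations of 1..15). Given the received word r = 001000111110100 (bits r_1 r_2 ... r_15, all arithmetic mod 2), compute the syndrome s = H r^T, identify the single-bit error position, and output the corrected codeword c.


s = (1, 0, 0, 1)^T, error position = 9, corrected codeword c = 001000110110100

Compute s = H r^T mod 2 one row at a time:
  s_1 = 1 + 1 + 1 + 1 + 0 + 1 + 0 + 0 = 5 ≡ 1 (mod 2).
  s_2 = 0 + 0 + 0 + 1 + 0 + 1 + 0 + 0 = 2 ≡ 0 (mod 2).
  s_3 = 0 + 1 + 0 + 1 + 1 + 1 + 0 + 0 = 4 ≡ 0 (mod 2).
  s_4 = 0 + 1 + 0 + 1 + 1 + 1 + 1 + 0 = 5 ≡ 1 (mod 2).
s = (1, 0, 0, 1)^T — this equals column 9 of H (binary 1001), so error is at position 9.
Correct: flip bit 9 of r = 001000111110100 to get c = 001000110110100.


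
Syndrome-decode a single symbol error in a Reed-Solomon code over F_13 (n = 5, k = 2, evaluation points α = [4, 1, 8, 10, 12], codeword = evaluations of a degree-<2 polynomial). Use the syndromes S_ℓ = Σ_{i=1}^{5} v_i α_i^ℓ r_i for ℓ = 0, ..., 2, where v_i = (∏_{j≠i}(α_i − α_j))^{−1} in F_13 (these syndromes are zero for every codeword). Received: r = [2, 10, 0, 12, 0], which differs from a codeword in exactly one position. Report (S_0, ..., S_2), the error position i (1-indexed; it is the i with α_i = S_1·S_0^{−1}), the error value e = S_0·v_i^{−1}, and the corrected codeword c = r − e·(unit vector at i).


S = (1, 12, 1), error at position 5, error magnitude e = 2, c = [2, 10, 0, 12, 11].

Step 1: column multipliers v_i = (∏_{j≠i}(α_i − α_j))^{−1} mod 13.
  i = 1 (α = 4): (4−1)(4−8)(4−10)(4−12) = 3·(−4)·(−6)·(−8) = −576 ≡ 9, so v_1 = 9^{−1} = 3 (mod 13).
  i = 2 (α = 1): (1−4)(1−8)(1−10)(1−12) = (−3)·(−7)·(−9)·(−11) = 2079 ≡ 12, so v_2 = 12^{−1} = 12 (mod 13).
  i = 3 (α = 8): (8−4)(8−1)(8−10)(8−12) = 4·7·(−2)·(−4) = 224 ≡ 3, so v_3 = 3^{−1} = 9 (mod 13).
  i = 4 (α = 10): (10−4)(10−1)(10−8)(10−12) = 6·9·2·(−2) = −216 ≡ 5, so v_4 = 5^{−1} = 8 (mod 13).
  i = 5 (α = 12): (12−4)(12−1)(12−8)(12−10) = 8·11·4·2 = 704 ≡ 2, so v_5 = 2^{−1} = 7 (mod 13).
  v = [3, 12, 9, 8, 7].
Step 2: syndromes of r = [2, 10, 0, 12, 0] (all sums mod 13).
  S_0 = Σ v_i r_i = 3·2 + 12·10 + 9·0 + 8·12 + 7·0 = 222 ≡ 1.
  S_1 = Σ v_i α_i r_i = 3·4·2 + 12·1·10 + 9·8·0 + 8·10·12 + 7·12·0 = 1104 ≡ 12.
  α_i^2 mod 13 = [3, 1, 12, 9, 1].
  S_2 = Σ v_i α_i^2 r_i = 3·3·2 + 12·1·10 + 9·12·0 + 8·9·12 + 7·1·0 = 1002 ≡ 1.
  S = (1, 12, 1) ≠ 0, so r is not a codeword (an error is present).
Step 3: locate the error. For a single error e at position i, S_ℓ = v_i·e·α_i^ℓ, so α_err = S_1/S_0.
  S_0^{−1} = 1^{−1} = 1 (mod 13), so α_err = 12·1 = 12 ≡ 12 = α_5. Error position i = 5.
  Consistency check: S_2/S_1 = 1·12 = 12 ≡ 12 = α_err ✓ (single-error assumption holds).
Step 4: error magnitude e = S_0/v_5 = S_0·∏_{j≠5}(α_5 − α_j) = 1·2 = 2 ≡ 2 (mod 13).
Step 5: correct position 5: c_5 = r_5 − e = 0 − 2 ≡ 11 (mod 13). Hence c = [2, 10, 0, 12, 11].
  Check: interpolating c through the α_i gives m(x) = 4 + 6·x (degree < 2) with m(α_i) = c_i for every i, so c is indeed a codeword.


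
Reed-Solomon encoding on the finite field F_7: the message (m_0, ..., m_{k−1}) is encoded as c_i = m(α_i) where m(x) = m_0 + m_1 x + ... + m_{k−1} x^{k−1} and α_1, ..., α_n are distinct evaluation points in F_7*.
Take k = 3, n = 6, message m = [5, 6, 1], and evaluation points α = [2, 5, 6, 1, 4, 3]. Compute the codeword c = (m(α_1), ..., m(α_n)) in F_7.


c = [0, 4, 0, 5, 3, 4]

Message polynomial: m(x) = 5 + 6·x + 1·x^2 (mod 7).
For each evaluation point α_i, compute m(α_i) mod 7:
  α_1 = 2: Horner steps 1 → 1 → 0, so m(2) = 0.
  α_2 = 5: Horner steps 1 → 4 → 4, so m(5) = 4.
  α_3 = 6: Horner steps 1 → 5 → 0, so m(6) = 0.
  α_4 = 1: Horner steps 1 → 0 → 5, so m(1) = 5.
  α_5 = 4: Horner steps 1 → 3 → 3, so m(4) = 3.
  α_6 = 3: Horner steps 1 → 2 → 4, so m(3) = 4.
Codeword c = [0, 4, 0, 5, 3, 4] ∈ F_7^6.


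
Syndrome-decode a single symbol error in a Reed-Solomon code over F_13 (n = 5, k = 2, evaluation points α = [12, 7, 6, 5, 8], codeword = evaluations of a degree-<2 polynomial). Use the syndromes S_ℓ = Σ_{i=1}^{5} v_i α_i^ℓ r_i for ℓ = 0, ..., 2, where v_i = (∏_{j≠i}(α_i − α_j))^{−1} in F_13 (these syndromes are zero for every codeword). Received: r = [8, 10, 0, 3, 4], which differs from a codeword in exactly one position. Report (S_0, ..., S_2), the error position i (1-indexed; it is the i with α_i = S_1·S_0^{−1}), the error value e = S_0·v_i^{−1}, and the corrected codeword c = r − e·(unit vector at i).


S = (5, 1, 8), error at position 5, error magnitude e = 10, c = [8, 10, 0, 3, 7].

Step 1: column multipliers v_i = (∏_{j≠i}(α_i − α_j))^{−1} mod 13.
  i = 1 (α = 12): (12−7)(12−6)(12−5)(12−8) = 5·6·7·4 = 840 ≡ 8, so v_1 = 8^{−1} = 5 (mod 13).
  i = 2 (α = 7): (7−12)(7−6)(7−5)(7−8) = (−5)·1·2·(−1) = 10 ≡ 10, so v_2 = 10^{−1} = 4 (mod 13).
  i = 3 (α = 6): (6−12)(6−7)(6−5)(6−8) = (−6)·(−1)·1·(−2) = −12 ≡ 1, so v_3 = 1^{−1} = 1 (mod 13).
  i = 4 (α = 5): (5−12)(5−7)(5−6)(5−8) = (−7)·(−2)·(−1)·(−3) = 42 ≡ 3, so v_4 = 3^{−1} = 9 (mod 13).
  i = 5 (α = 8): (8−12)(8−7)(8−6)(8−5) = (−4)·1·2·3 = −24 ≡ 2, so v_5 = 2^{−1} = 7 (mod 13).
  v = [5, 4, 1, 9, 7].
Step 2: syndromes of r = [8, 10, 0, 3, 4] (all sums mod 13).
  S_0 = Σ v_i r_i = 5·8 + 4·10 + 1·0 + 9·3 + 7·4 = 135 ≡ 5.
  S_1 = Σ v_i α_i r_i = 5·12·8 + 4·7·10 + 1·6·0 + 9·5·3 + 7·8·4 = 1119 ≡ 1.
  α_i^2 mod 13 = [1, 10, 10, 12, 12].
  S_2 = Σ v_i α_i^2 r_i = 5·1·8 + 4·10·10 + 1·10·0 + 9·12·3 + 7·12·4 = 1100 ≡ 8.
  S = (5, 1, 8) ≠ 0, so r is not a codeword (an error is present).
Step 3: locate the error. For a single error e at position i, S_ℓ = v_i·e·α_i^ℓ, so α_err = S_1/S_0.
  S_0^{−1} = 5^{−1} = 8 (mod 13), so α_err = 1·8 = 8 ≡ 8 = α_5. Error position i = 5.
  Consistency check: S_2/S_1 = 8·1 = 8 ≡ 8 = α_err ✓ (single-error assumption holds).
Step 4: error magnitude e = S_0/v_5 = S_0·∏_{j≠5}(α_5 − α_j) = 5·2 = 10 ≡ 10 (mod 13).
Step 5: correct position 5: c_5 = r_5 − e = 4 − 10 ≡ 7 (mod 13). Hence c = [8, 10, 0, 3, 7].
  Check: interpolating c through the α_i gives m(x) = 5 + 10·x (degree < 2) with m(α_i) = c_i for every i, so c is indeed a codeword.


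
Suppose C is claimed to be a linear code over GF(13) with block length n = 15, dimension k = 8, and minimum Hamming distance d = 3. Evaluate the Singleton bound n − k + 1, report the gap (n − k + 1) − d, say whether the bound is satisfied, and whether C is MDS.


Singleton RHS = n − k + 1 = 8, slack = 5, bound satisfied, not MDS.

Singleton bound: d ≤ n − k + 1.
Here n = 15, k = 8, so n − k + 1 = 8.
Given d = 3, check d ≤ 8: YES.
Slack = (n − k + 1) − d = 5.
The code is NOT MDS (slack = 5 > 0).
Description: the claimed parameters are [15, 8, 3]_13; such a code would be non-MDS.


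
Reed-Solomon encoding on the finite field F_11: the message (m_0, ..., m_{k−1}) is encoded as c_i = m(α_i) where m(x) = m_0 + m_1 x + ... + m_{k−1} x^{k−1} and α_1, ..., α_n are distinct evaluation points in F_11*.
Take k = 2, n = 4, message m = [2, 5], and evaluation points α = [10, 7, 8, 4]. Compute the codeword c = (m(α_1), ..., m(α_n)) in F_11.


c = [8, 4, 9, 0]

Message polynomial: m(x) = 2 + 5·x (mod 11).
For each evaluation point α_i, compute m(α_i) mod 11:
  α_1 = 10: Horner steps 5 → 8, so m(10) = 8.
  α_2 = 7: Horner steps 5 → 4, so m(7) = 4.
  α_3 = 8: Horner steps 5 → 9, so m(8) = 9.
  α_4 = 4: Horner steps 5 → 0, so m(4) = 0.
Codeword c = [8, 4, 9, 0] ∈ F_11^4.


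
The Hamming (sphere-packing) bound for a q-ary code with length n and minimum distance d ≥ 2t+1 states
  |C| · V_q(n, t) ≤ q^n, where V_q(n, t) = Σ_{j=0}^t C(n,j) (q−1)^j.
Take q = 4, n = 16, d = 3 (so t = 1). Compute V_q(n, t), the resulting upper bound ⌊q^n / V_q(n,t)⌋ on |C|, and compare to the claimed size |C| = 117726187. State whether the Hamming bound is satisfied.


V_q(n, t) = 49, q^n = 4294967296, Hamming bound = 87652393, |C| = 117726187 > bound (violated).

Step 1: Compute V_q(n, t) = Σ_{j=0}^1 C(n, j) (q−1)^j.
  j = 0: C(16,0)·(3)^0 = 1·1 = 1.
  j = 1: C(16,1)·(3)^1 = 16·3 = 48.
  V_q(n, t) = 1 + 48 = 49.
Step 2: q^n = 4^16 = 4294967296.
Step 3: Hamming bound ⌊q^n / V_q(n,t)⌋ = ⌊4294967296/49⌋ = 87652393.
Step 4: Compare |C| = 117726187 to 87652393: violated.
The claimed |C| lies above the Hamming bound, so no 4-ary code of length 16 with d ≥ 3 can have 117726187 codewords.


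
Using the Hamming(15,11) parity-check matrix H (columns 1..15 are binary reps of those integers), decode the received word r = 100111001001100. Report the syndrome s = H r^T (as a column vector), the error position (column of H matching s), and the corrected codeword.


s = (1, 1, 1, 0)^T, error position = 14, corrected codeword c = 100111001001110

Compute s = H r^T mod 2 one row at a time:
  s_1 = 0 + 1 + 0 + 0 + 1 + 1 + 0 + 0 = 3 ≡ 1 (mod 2).
  s_2 = 1 + 1 + 1 + 0 + 1 + 1 + 0 + 0 = 5 ≡ 1 (mod 2).
  s_3 = 0 + 0 + 1 + 0 + 0 + 0 + 0 + 0 = 1 ≡ 1 (mod 2).
  s_4 = 1 + 0 + 1 + 0 + 1 + 0 + 1 + 0 = 4 ≡ 0 (mod 2).
s = (1, 1, 1, 0)^T — this equals column 14 of H (binary 1110), so error is at position 14.
Correct: flip bit 14 of r = 100111001001100 to get c = 100111001001110.


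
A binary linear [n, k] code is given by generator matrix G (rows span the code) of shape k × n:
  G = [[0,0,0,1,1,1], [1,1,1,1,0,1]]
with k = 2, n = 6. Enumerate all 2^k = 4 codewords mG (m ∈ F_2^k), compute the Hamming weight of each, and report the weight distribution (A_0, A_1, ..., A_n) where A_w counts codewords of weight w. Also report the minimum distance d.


Weight distribution: A_0 = 1, A_3 = 1, A_4 = 1, A_5 = 1. Minimum distance d = 3.

Enumerate all 2^2 = 4 messages m ∈ F_2^2.
For each, compute codeword c = mG in F_2^6, then tally its weight.
  m = 00 → c = 000000, weight = 0.
  m = 10 → c = 000111, weight = 3.
  m = 01 → c = 111101, weight = 5.
  m = 11 → c = 111010, weight = 4.
Tally weights:
  weight 0: 1 codewords.
  weight 3: 1 codewords.
  weight 4: 1 codewords.
  weight 5: 1 codewords.
Minimum distance d = smallest w > 0 with A_w > 0 = 3.
Sanity: Σ A_w = 4 = 2^2 = 4 ✓.


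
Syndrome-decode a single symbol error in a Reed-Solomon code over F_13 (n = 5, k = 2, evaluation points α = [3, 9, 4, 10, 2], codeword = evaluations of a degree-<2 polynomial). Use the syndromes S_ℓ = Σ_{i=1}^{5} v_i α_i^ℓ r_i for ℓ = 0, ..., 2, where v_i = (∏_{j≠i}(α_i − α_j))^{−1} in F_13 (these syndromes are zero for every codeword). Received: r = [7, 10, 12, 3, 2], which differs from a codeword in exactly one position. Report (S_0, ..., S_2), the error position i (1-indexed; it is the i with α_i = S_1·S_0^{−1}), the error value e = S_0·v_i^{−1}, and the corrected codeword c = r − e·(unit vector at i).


S = (7, 11, 8), error at position 2, error magnitude e = 12, c = [7, 11, 12, 3, 2].

Step 1: column multipliers v_i = (∏_{j≠i}(α_i − α_j))^{−1} mod 13.
  i = 1 (α = 3): (3−9)(3−4)(3−10)(3−2) = (−6)·(−1)·(−7)·1 = −42 ≡ 10, so v_1 = 10^{−1} = 4 (mod 13).
  i = 2 (α = 9): (9−3)(9−4)(9−10)(9−2) = 6·5·(−1)·7 = −210 ≡ 11, so v_2 = 11^{−1} = 6 (mod 13).
  i = 3 (α = 4): (4−3)(4−9)(4−10)(4−2) = 1·(−5)·(−6)·2 = 60 ≡ 8, so v_3 = 8^{−1} = 5 (mod 13).
  i = 4 (α = 10): (10−3)(10−9)(10−4)(10−2) = 7·1·6·8 = 336 ≡ 11, so v_4 = 11^{−1} = 6 (mod 13).
  i = 5 (α = 2): (2−3)(2−9)(2−4)(2−10) = (−1)·(−7)·(−2)·(−8) = 112 ≡ 8, so v_5 = 8^{−1} = 5 (mod 13).
  v = [4, 6, 5, 6, 5].
Step 2: syndromes of r = [7, 10, 12, 3, 2] (all sums mod 13).
  S_0 = Σ v_i r_i = 4·7 + 6·10 + 5·12 + 6·3 + 5·2 = 176 ≡ 7.
  S_1 = Σ v_i α_i r_i = 4·3·7 + 6·9·10 + 5·4·12 + 6·10·3 + 5·2·2 = 1064 ≡ 11.
  α_i^2 mod 13 = [9, 3, 3, 9, 4].
  S_2 = Σ v_i α_i^2 r_i = 4·9·7 + 6·3·10 + 5·3·12 + 6·9·3 + 5·4·2 = 814 ≡ 8.
  S = (7, 11, 8) ≠ 0, so r is not a codeword (an error is present).
Step 3: locate the error. For a single error e at position i, S_ℓ = v_i·e·α_i^ℓ, so α_err = S_1/S_0.
  S_0^{−1} = 7^{−1} = 2 (mod 13), so α_err = 11·2 = 22 ≡ 9 = α_2. Error position i = 2.
  Consistency check: S_2/S_1 = 8·6 = 48 ≡ 9 = α_err ✓ (single-error assumption holds).
Step 4: error magnitude e = S_0/v_2 = S_0·∏_{j≠2}(α_2 − α_j) = 7·11 = 77 ≡ 12 (mod 13).
Step 5: correct position 2: c_2 = r_2 − e = 10 − 12 ≡ 11 (mod 13). Hence c = [7, 11, 12, 3, 2].
  Check: interpolating c through the α_i gives m(x) = 5 + 5·x (degree < 2) with m(α_i) = c_i for every i, so c is indeed a codeword.


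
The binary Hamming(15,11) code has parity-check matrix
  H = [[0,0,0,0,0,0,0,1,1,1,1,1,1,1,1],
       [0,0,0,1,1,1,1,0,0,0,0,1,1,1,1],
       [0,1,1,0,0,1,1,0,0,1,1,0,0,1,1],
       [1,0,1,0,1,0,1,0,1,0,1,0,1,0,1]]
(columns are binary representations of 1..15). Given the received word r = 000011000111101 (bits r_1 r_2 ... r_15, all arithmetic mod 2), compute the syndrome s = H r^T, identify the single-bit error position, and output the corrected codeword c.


s = (1, 1, 0, 0)^T, error position = 12, corrected codeword c = 000011000110101

Compute s = H r^T mod 2 one row at a time:
  s_1 = 0 + 0 + 1 + 1 + 1 + 1 + 0 + 1 = 5 ≡ 1 (mod 2).
  s_2 = 0 + 1 + 1 + 0 + 1 + 1 + 0 + 1 = 5 ≡ 1 (mod 2).
  s_3 = 0 + 0 + 1 + 0 + 1 + 1 + 0 + 1 = 4 ≡ 0 (mod 2).
  s_4 = 0 + 0 + 1 + 0 + 0 + 1 + 1 + 1 = 4 ≡ 0 (mod 2).
s = (1, 1, 0, 0)^T — this equals column 12 of H (binary 1100), so error is at position 12.
Correct: flip bit 12 of r = 000011000111101 to get c = 000011000110101.


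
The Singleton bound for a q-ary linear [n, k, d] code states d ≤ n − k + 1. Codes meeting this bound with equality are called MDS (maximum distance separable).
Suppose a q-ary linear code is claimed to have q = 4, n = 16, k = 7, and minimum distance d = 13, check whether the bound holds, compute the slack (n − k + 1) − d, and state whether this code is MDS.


Singleton RHS = n − k + 1 = 10, slack = -3, bound violated (no such code; not MDS).

Singleton bound: d ≤ n − k + 1.
Here n = 16, k = 7, so n − k + 1 = 10.
Given d = 13, check d ≤ 10: NO.
Slack = (n − k + 1) − d = -3.
The slack is negative: d = 13 exceeds n − k + 1 = 10 by 3, so the Singleton bound is violated and no linear [16, 7, 13]_4 code can exist. In particular it is not MDS (MDS requires d = n − k + 1 exactly).
Description: the claimed parameters are [16, 7, 13]_4; such a code would be impossible (violates the Singleton bound).


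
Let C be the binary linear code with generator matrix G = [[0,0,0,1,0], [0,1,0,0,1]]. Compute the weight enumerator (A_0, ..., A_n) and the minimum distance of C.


Weight distribution: A_0 = 1, A_1 = 1, A_2 = 1, A_3 = 1. Minimum distance d = 1.

Enumerate all 2^2 = 4 messages m ∈ F_2^2.
For each, compute codeword c = mG in F_2^5, then tally its weight.
  m = 00 → c = 00000, weight = 0.
  m = 10 → c = 00010, weight = 1.
  m = 01 → c = 01001, weight = 2.
  m = 11 → c = 01011, weight = 3.
Tally weights:
  weight 0: 1 codewords.
  weight 1: 1 codewords.
  weight 2: 1 codewords.
  weight 3: 1 codewords.
Minimum distance d = smallest w > 0 with A_w > 0 = 1.
Sanity: Σ A_w = 4 = 2^2 = 4 ✓.


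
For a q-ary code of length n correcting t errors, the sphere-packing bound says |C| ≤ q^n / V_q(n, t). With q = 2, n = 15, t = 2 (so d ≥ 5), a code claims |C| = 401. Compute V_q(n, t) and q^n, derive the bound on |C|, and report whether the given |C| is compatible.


V_q(n, t) = 121, q^n = 32768, Hamming bound = 270, |C| = 401 > bound (violated).

Step 1: Compute V_q(n, t) = Σ_{j=0}^2 C(n, j) (q−1)^j.
  j = 0: C(15,0)·(1)^0 = 1·1 = 1.
  j = 1: C(15,1)·(1)^1 = 15·1 = 15.
  j = 2: C(15,2)·(1)^2 = 105·1 = 105.
  V_q(n, t) = 1 + 15 + 105 = 121.
Step 2: q^n = 2^15 = 32768.
Step 3: Hamming bound ⌊q^n / V_q(n,t)⌋ = ⌊32768/121⌋ = 270.
Step 4: Compare |C| = 401 to 270: violated.
The claimed |C| lies above the Hamming bound, so no 2-ary code of length 15 with d ≥ 5 can have 401 codewords.


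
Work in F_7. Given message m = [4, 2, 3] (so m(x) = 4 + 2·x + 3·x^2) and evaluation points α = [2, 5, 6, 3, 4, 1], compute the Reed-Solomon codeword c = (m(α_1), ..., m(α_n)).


c = [6, 5, 5, 2, 4, 2]

Message polynomial: m(x) = 4 + 2·x + 3·x^2 (mod 7).
For each evaluation point α_i, compute m(α_i) mod 7:
  α_1 = 2: Horner steps 3 → 1 → 6, so m(2) = 6.
  α_2 = 5: Horner steps 3 → 3 → 5, so m(5) = 5.
  α_3 = 6: Horner steps 3 → 6 → 5, so m(6) = 5.
  α_4 = 3: Horner steps 3 → 4 → 2, so m(3) = 2.
  α_5 = 4: Horner steps 3 → 0 → 4, so m(4) = 4.
  α_6 = 1: Horner steps 3 → 5 → 2, so m(1) = 2.
Codeword c = [6, 5, 5, 2, 4, 2] ∈ F_7^6.


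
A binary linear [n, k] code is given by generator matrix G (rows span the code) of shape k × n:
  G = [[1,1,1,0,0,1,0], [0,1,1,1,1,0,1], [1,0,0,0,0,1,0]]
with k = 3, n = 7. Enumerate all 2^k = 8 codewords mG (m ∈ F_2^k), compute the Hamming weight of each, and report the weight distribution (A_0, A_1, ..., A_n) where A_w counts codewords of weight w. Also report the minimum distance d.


Weight distribution: A_0 = 1, A_2 = 2, A_3 = 1, A_4 = 1, A_5 = 2, A_7 = 1. Minimum distance d = 2.

Enumerate all 2^3 = 8 messages m ∈ F_2^3.
For each, compute codeword c = mG in F_2^7, then tally its weight.
  m = 000 → c = 0000000, weight = 0.
  m = 100 → c = 1110010, weight = 4.
  m = 010 → c = 0111101, weight = 5.
  m = 110 → c = 1001111, weight = 5.
  m = 001 → c = 1000010, weight = 2.
  m = 101 → c = 0110000, weight = 2.
  m = 011 → c = 1111111, weight = 7.
  m = 111 → c = 0001101, weight = 3.
Tally weights:
  weight 0: 1 codewords.
  weight 2: 2 codewords.
  weight 3: 1 codewords.
  weight 4: 1 codewords.
  weight 5: 2 codewords.
  weight 7: 1 codewords.
Minimum distance d = smallest w > 0 with A_w > 0 = 2.
Sanity: Σ A_w = 8 = 2^3 = 8 ✓.


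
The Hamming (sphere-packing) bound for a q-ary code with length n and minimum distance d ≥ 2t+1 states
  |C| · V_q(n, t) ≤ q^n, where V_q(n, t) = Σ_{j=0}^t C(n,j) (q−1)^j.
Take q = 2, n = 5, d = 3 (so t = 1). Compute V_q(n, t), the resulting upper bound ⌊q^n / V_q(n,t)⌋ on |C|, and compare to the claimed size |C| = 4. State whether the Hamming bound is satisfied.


V_q(n, t) = 6, q^n = 32, Hamming bound = 5, |C| = 4 ≤ bound (satisfied).

Step 1: Compute V_q(n, t) = Σ_{j=0}^1 C(n, j) (q−1)^j.
  j = 0: C(5,0)·(1)^0 = 1·1 = 1.
  j = 1: C(5,1)·(1)^1 = 5·1 = 5.
  V_q(n, t) = 1 + 5 = 6.
Step 2: q^n = 2^5 = 32.
Step 3: Hamming bound ⌊q^n / V_q(n,t)⌋ = ⌊32/6⌋ = 5.
Step 4: Compare |C| = 4 to 5: satisfied.
The claimed |C| lies below the Hamming bound.


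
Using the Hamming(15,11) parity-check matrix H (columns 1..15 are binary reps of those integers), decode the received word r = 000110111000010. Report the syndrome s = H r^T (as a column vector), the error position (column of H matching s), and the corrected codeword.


s = (1, 0, 0, 1)^T, error position = 9, corrected codeword c = 000110110000010

Compute s = H r^T mod 2 one row at a time:
  s_1 = 1 + 1 + 0 + 0 + 0 + 0 + 1 + 0 = 3 ≡ 1 (mod 2).
  s_2 = 1 + 1 + 0 + 1 + 0 + 0 + 1 + 0 = 4 ≡ 0 (mod 2).
  s_3 = 0 + 0 + 0 + 1 + 0 + 0 + 1 + 0 = 2 ≡ 0 (mod 2).
  s_4 = 0 + 0 + 1 + 1 + 1 + 0 + 0 + 0 = 3 ≡ 1 (mod 2).
s = (1, 0, 0, 1)^T — this equals column 9 of H (binary 1001), so error is at position 9.
Correct: flip bit 9 of r = 000110111000010 to get c = 000110110000010.


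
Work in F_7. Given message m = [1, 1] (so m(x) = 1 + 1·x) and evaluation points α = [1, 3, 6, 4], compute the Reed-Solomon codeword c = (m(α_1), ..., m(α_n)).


c = [2, 4, 0, 5]

Message polynomial: m(x) = 1 + 1·x (mod 7).
For each evaluation point α_i, compute m(α_i) mod 7:
  α_1 = 1: Horner steps 1 → 2, so m(1) = 2.
  α_2 = 3: Horner steps 1 → 4, so m(3) = 4.
  α_3 = 6: Horner steps 1 → 0, so m(6) = 0.
  α_4 = 4: Horner steps 1 → 5, so m(4) = 5.
Codeword c = [2, 4, 0, 5] ∈ F_7^4.


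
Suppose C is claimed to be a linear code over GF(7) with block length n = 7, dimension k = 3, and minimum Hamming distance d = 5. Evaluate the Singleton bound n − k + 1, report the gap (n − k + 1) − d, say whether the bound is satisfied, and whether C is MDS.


Singleton RHS = n − k + 1 = 5, slack = 0, bound satisfied, MDS.

Singleton bound: d ≤ n − k + 1.
Here n = 7, k = 3, so n − k + 1 = 5.
Given d = 5, check d ≤ 5: YES.
Slack = (n − k + 1) − d = 0.
The code is MDS (slack = 0).
Description: the claimed parameters are [7, 3, 5]_7; such a code would be MDS (meets Singleton bound).


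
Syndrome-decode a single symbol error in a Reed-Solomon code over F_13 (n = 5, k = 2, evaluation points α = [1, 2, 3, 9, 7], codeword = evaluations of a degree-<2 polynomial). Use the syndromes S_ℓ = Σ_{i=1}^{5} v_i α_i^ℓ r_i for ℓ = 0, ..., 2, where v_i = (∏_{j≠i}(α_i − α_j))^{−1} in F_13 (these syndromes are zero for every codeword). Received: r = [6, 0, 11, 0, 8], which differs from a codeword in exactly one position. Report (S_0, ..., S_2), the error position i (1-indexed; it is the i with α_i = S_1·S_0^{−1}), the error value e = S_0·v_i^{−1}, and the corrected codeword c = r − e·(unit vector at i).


S = (6, 12, 11), error at position 2, error magnitude e = 11, c = [6, 2, 11, 0, 8].

Step 1: column multipliers v_i = (∏_{j≠i}(α_i − α_j))^{−1} mod 13.
  i = 1 (α = 1): (1−2)(1−3)(1−9)(1−7) = (−1)·(−2)·(−8)·(−6) = 96 ≡ 5, so v_1 = 5^{−1} = 8 (mod 13).
  i = 2 (α = 2): (2−1)(2−3)(2−9)(2−7) = 1·(−1)·(−7)·(−5) = −35 ≡ 4, so v_2 = 4^{−1} = 10 (mod 13).
  i = 3 (α = 3): (3−1)(3−2)(3−9)(3−7) = 2·1·(−6)·(−4) = 48 ≡ 9, so v_3 = 9^{−1} = 3 (mod 13).
  i = 4 (α = 9): (9−1)(9−2)(9−3)(9−7) = 8·7·6·2 = 672 ≡ 9, so v_4 = 9^{−1} = 3 (mod 13).
  i = 5 (α = 7): (7−1)(7−2)(7−3)(7−9) = 6·5·4·(−2) = −240 ≡ 7, so v_5 = 7^{−1} = 2 (mod 13).
  v = [8, 10, 3, 3, 2].
Step 2: syndromes of r = [6, 0, 11, 0, 8] (all sums mod 13).
  S_0 = Σ v_i r_i = 8·6 + 10·0 + 3·11 + 3·0 + 2·8 = 97 ≡ 6.
  S_1 = Σ v_i α_i r_i = 8·1·6 + 10·2·0 + 3·3·11 + 3·9·0 + 2·7·8 = 259 ≡ 12.
  α_i^2 mod 13 = [1, 4, 9, 3, 10].
  S_2 = Σ v_i α_i^2 r_i = 8·1·6 + 10·4·0 + 3·9·11 + 3·3·0 + 2·10·8 = 505 ≡ 11.
  S = (6, 12, 11) ≠ 0, so r is not a codeword (an error is present).
Step 3: locate the error. For a single error e at position i, S_ℓ = v_i·e·α_i^ℓ, so α_err = S_1/S_0.
  S_0^{−1} = 6^{−1} = 11 (mod 13), so α_err = 12·11 = 132 ≡ 2 = α_2. Error position i = 2.
  Consistency check: S_2/S_1 = 11·12 = 132 ≡ 2 = α_err ✓ (single-error assumption holds).
Step 4: error magnitude e = S_0/v_2 = S_0·∏_{j≠2}(α_2 − α_j) = 6·4 = 24 ≡ 11 (mod 13).
Step 5: correct position 2: c_2 = r_2 − e = 0 − 11 ≡ 2 (mod 13). Hence c = [6, 2, 11, 0, 8].
  Check: interpolating c through the α_i gives m(x) = 10 + 9·x (degree < 2) with m(α_i) = c_i for every i, so c is indeed a codeword.


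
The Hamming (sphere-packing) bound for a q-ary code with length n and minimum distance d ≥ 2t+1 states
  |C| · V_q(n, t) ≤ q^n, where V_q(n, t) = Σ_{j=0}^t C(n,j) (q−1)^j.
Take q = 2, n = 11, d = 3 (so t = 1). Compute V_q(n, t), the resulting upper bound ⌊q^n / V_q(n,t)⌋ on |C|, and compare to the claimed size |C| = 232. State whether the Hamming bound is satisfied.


V_q(n, t) = 12, q^n = 2048, Hamming bound = 170, |C| = 232 > bound (violated).

Step 1: Compute V_q(n, t) = Σ_{j=0}^1 C(n, j) (q−1)^j.
  j = 0: C(11,0)·(1)^0 = 1·1 = 1.
  j = 1: C(11,1)·(1)^1 = 11·1 = 11.
  V_q(n, t) = 1 + 11 = 12.
Step 2: q^n = 2^11 = 2048.
Step 3: Hamming bound ⌊q^n / V_q(n,t)⌋ = ⌊2048/12⌋ = 170.
Step 4: Compare |C| = 232 to 170: violated.
The claimed |C| lies above the Hamming bound, so no 2-ary code of length 11 with d ≥ 3 can have 232 codewords.
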